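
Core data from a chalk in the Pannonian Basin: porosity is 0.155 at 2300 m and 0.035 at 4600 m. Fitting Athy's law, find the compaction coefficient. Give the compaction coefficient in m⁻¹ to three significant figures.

Working in km (1 km = 1000 m; c in km⁻¹ = c in m⁻¹ × 1000):
Athy: phi(Z) = phi₀ e^(−cZ) ⇒ phi₁/phi₂ = e^{c(Z₂−Z₁)} ⇒ c = ln(phi₁/phi₂)/(Z₂−Z₁)
c = ln(0.155/0.035) / (4.6 − 2.3) = ln(4.429) / 2.3 = 1.4881 / 2.3 = 0.647 km⁻¹

0.000647 m⁻¹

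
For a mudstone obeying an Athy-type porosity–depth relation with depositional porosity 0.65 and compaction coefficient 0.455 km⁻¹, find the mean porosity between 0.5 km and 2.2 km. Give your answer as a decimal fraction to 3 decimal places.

⟨phi⟩ = (1/(d₂−d₁)) ∫ phi₀ e^(−cd) dd = phi₀·(e^(−c·d₁) − e^(−c·d₂)) / (c·(d₂−d₁))
e^(−0.455×0.5) = 0.7965; e^(−0.455×2.2) = 0.3675
⟨phi⟩ = 0.65 × (0.7965 − 0.3675) / (0.455 × 1.7) = 0.65 × 0.5546 = 0.3605

0.361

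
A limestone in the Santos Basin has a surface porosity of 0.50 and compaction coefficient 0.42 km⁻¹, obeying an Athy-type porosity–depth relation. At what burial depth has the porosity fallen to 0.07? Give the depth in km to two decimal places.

4.68 km

Invert Athy's law: d = ln(φ₀/φ) / c
d = ln(0.5/0.07) / 0.42 = ln(7.143) / 0.42 = 1.9661 / 0.42 = 4.681 km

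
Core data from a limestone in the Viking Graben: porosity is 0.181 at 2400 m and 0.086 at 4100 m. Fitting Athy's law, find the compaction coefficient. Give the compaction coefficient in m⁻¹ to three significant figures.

Working in km (1 km = 1000 m; k in km⁻¹ = k in m⁻¹ × 1000):
Athy: n(z) = n₀ e^(−kz) ⇒ n₁/n₂ = e^{k(z₂−z₁)} ⇒ k = ln(n₁/n₂)/(z₂−z₁)
k = ln(0.181/0.086) / (4.1 − 2.4) = ln(2.105) / 1.7 = 0.7441 / 1.7 = 0.4377 km⁻¹

0.000438 m⁻¹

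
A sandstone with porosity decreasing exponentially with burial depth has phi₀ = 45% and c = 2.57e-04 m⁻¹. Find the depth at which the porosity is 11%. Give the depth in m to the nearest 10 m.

Working in km (1 km = 1000 m; c in km⁻¹ = c in m⁻¹ × 1000):
Invert Athy's law: d = ln(phi₀/phi) / c
d = ln(0.45/0.11) / 0.257 = ln(4.091) / 0.257 = 1.4088 / 0.257 = 5.482 km

5480 m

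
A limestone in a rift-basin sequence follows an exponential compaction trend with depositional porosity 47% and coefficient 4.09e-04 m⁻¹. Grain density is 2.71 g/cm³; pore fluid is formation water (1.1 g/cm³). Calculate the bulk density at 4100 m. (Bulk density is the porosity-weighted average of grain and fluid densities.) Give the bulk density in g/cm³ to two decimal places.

2.57 g/cm³

Working in km (1 km = 1000 m; c in km⁻¹ = c in m⁻¹ × 1000):
Porosity at depth: phi = 0.47·exp(−0.409×4.1) = 0.47×0.1870 = 0.0879
Bulk density: ρ_b = (1−phi)ρ_g + phi·ρ_f = 0.9121×2.71 + 0.0879×1.1
       = 2.472 + 0.097 = 2.569 g/cm³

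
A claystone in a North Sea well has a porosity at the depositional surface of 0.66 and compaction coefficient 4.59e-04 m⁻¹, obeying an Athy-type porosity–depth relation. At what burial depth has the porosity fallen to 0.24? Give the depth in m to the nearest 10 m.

Working in km (1 km = 1000 m; k in km⁻¹ = k in m⁻¹ × 1000):
Invert Athy's law: Z = ln(φ₀/φ) / k
Z = ln(0.66/0.24) / 0.459 = ln(2.75) / 0.459 = 1.0116 / 0.459 = 2.204 km

2200 m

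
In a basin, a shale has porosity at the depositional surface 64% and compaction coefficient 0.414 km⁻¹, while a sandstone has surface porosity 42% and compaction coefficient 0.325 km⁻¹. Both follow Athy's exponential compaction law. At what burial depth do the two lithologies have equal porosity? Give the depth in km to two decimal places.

4.73 km

Set n₀ₐ e^(−kₐZ) = n₀ᵦ e^(−kᵦZ) ⇒ ln(n₀ₐ/n₀ᵦ) = (kₐ − kᵦ)·Z
Z = ln(0.64/0.42) / (0.414 − 0.325) = 0.4212 / 0.089 = 4.733 km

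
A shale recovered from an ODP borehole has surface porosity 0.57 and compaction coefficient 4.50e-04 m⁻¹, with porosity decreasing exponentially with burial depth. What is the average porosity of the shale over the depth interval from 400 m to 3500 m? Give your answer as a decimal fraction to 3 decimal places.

0.257

Working in km (1 km = 1000 m; c in km⁻¹ = c in m⁻¹ × 1000):
⟨φ⟩ = (1/(Z₂−Z₁)) ∫ φ₀ e^(−cZ) dZ = φ₀·(e^(−c·Z₁) − e^(−c·Z₂)) / (c·(Z₂−Z₁))
e^(−0.45×0.4) = 0.8353; e^(−0.45×3.5) = 0.2070
⟨φ⟩ = 0.57 × (0.8353 − 0.2070) / (0.45 × 3.1) = 0.57 × 0.4504 = 0.2567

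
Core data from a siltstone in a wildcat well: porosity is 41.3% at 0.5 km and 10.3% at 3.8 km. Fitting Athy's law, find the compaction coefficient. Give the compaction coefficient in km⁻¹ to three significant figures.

0.421 km⁻¹

Athy: n(d) = n₀ e^(−kd) ⇒ n₁/n₂ = e^{k(d₂−d₁)} ⇒ k = ln(n₁/n₂)/(d₂−d₁)
k = ln(0.413/0.103) / (3.8 − 0.5) = ln(4.01) / 3.3 = 1.3887 / 3.3 = 0.4208 km⁻¹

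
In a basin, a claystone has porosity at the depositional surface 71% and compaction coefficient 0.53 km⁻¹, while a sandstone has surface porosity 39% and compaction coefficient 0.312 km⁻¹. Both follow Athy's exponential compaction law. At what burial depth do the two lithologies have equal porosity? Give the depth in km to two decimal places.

2.75 km

Set phi₀ₐ e^(−βₐd) = phi₀ᵦ e^(−βᵦd) ⇒ ln(phi₀ₐ/phi₀ᵦ) = (βₐ − βᵦ)·d
d = ln(0.71/0.39) / (0.53 − 0.312) = 0.5991 / 0.218 = 2.748 km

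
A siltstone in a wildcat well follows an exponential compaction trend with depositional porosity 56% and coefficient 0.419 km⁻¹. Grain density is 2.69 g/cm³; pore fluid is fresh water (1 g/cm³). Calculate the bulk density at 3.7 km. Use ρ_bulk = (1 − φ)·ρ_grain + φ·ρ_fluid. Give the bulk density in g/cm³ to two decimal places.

2.49 g/cm³

Porosity at depth: φ = 0.56·exp(−0.419×3.7) = 0.56×0.2122 = 0.1188
Bulk density: ρ_b = (1−φ)ρ_g + φ·ρ_f = 0.8812×2.69 + 0.1188×1
       = 2.370 + 0.119 = 2.489 g/cm³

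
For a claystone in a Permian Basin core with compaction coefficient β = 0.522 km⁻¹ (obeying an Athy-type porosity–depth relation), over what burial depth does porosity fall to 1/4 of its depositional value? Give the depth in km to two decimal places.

phi/phi₀ = 1/4 ⇒ exp(−β·Z) = 1/4 ⇒ Z = ln(4) / β
Z = 1.3863 / 0.522 = 2.656 km

2.66 km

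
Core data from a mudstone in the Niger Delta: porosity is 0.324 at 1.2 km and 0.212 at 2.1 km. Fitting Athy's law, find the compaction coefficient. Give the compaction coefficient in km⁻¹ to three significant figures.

0.471 km⁻¹

Athy: n(z) = n₀ e^(−kz) ⇒ n₁/n₂ = e^{k(z₂−z₁)} ⇒ k = ln(n₁/n₂)/(z₂−z₁)
k = ln(0.324/0.212) / (2.1 − 1.2) = ln(1.528) / 0.9 = 0.4242 / 0.9 = 0.4713 km⁻¹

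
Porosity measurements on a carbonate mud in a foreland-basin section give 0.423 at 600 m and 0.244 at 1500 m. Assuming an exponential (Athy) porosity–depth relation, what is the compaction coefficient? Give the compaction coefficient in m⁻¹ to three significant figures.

Working in km (1 km = 1000 m; c in km⁻¹ = c in m⁻¹ × 1000):
Athy: φ(Z) = φ₀ e^(−cZ) ⇒ φ₁/φ₂ = e^{c(Z₂−Z₁)} ⇒ c = ln(φ₁/φ₂)/(Z₂−Z₁)
c = ln(0.423/0.244) / (1.5 − 0.6) = ln(1.734) / 0.9 = 0.5502 / 0.9 = 0.6113 km⁻¹

0.000611 m⁻¹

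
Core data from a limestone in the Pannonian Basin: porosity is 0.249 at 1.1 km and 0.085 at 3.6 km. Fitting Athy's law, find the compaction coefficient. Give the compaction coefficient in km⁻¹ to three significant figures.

0.430 km⁻¹

Athy: phi(Z) = phi₀ e^(−kZ) ⇒ phi₁/phi₂ = e^{k(Z₂−Z₁)} ⇒ k = ln(phi₁/phi₂)/(Z₂−Z₁)
k = ln(0.249/0.085) / (3.6 − 1.1) = ln(2.929) / 2.5 = 1.0748 / 2.5 = 0.4299 km⁻¹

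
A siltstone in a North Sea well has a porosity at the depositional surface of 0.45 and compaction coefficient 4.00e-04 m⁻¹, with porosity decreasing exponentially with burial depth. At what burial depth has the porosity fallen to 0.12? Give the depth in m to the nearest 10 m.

3300 m

Working in km (1 km = 1000 m; β in km⁻¹ = β in m⁻¹ × 1000):
Invert Athy's law: d = ln(φ₀/φ) / β
d = ln(0.45/0.12) / 0.4 = ln(3.75) / 0.4 = 1.3218 / 0.4 = 3.304 km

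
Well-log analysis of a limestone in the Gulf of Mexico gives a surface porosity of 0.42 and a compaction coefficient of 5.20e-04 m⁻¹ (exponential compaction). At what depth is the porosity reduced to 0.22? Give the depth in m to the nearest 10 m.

1240 m

Working in km (1 km = 1000 m; k in km⁻¹ = k in m⁻¹ × 1000):
Invert Athy's law: z = ln(n₀/n) / k
z = ln(0.42/0.22) / 0.52 = ln(1.909) / 0.52 = 0.6466 / 0.52 = 1.244 km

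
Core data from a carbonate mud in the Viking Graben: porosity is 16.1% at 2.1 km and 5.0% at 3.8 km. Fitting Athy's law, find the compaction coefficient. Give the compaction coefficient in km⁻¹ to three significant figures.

Athy: φ(d) = φ₀ e^(−cd) ⇒ φ₁/φ₂ = e^{c(d₂−d₁)} ⇒ c = ln(φ₁/φ₂)/(d₂−d₁)
c = ln(0.161/0.05) / (3.8 − 2.1) = ln(3.22) / 1.7 = 1.1694 / 1.7 = 0.6879 km⁻¹

0.688 km⁻¹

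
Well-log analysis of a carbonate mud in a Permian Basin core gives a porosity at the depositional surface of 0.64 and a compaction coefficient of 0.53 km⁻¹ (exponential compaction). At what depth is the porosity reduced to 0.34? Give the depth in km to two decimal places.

1.19 km

Invert Athy's law: z = ln(φ₀/φ) / k
z = ln(0.64/0.34) / 0.53 = ln(1.882) / 0.53 = 0.6325 / 0.53 = 1.193 km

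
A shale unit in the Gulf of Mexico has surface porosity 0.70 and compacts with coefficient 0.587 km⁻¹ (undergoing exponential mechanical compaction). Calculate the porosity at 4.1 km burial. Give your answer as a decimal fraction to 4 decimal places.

phi = phi₀·exp(−k·z) = 0.7 × exp(−0.587 × 4.1) = 0.7 × exp(−2.407)
  = 0.7 × 0.0901 = 0.0631

0.0631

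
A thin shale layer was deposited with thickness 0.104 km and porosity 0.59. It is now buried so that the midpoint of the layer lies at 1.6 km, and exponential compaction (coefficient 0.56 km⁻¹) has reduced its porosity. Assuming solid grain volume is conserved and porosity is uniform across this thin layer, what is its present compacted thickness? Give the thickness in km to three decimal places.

Porosity at 1.6 km: n = 0.59·exp(−0.56×1.6) = 0.2408
Solid-volume conservation: h(1−n) = h₀(1−n₀) ⇒ h = h₀·(1−n₀)/(1−n)
h = 0.104 × (1 − 0.59)/(1 − 0.2408) = 0.104 × 0.5401 = 0.0562 km

0.056 km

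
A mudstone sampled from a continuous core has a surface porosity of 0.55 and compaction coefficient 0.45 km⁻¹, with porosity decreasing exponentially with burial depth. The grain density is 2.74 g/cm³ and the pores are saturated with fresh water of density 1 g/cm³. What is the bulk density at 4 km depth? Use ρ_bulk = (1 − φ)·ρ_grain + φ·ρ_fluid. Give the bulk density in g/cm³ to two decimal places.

2.58 g/cm³

Porosity at depth: phi = 0.55·exp(−0.45×4) = 0.55×0.1653 = 0.0909
Bulk density: ρ_b = (1−phi)ρ_g + phi·ρ_f = 0.9091×2.74 + 0.0909×1
       = 2.491 + 0.091 = 2.582 g/cm³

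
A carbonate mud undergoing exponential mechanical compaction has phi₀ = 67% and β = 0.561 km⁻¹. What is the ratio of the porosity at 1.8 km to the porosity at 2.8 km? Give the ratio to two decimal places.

1.75

phi(d₁)/phi(d₂) = e^(−β·d₁)/e^(−β·d₂) = e^{β(d₂−d₁)}
= exp(0.561 × 1) = exp(0.561) = 1.7524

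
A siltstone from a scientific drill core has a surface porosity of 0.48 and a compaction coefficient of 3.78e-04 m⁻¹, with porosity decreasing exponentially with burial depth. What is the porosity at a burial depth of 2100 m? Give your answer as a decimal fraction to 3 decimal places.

Working in km (1 km = 1000 m; c in km⁻¹ = c in m⁻¹ × 1000):
phi = phi₀·exp(−c·Z) = 0.48 × exp(−0.378 × 2.1) = 0.48 × exp(−0.7938)
  = 0.48 × 0.4521 = 0.2170

0.217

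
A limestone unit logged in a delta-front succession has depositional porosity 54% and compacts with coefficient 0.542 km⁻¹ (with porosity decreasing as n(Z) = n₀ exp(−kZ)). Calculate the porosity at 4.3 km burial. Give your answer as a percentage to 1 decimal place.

n = n₀·exp(−k·Z) = 0.54 × exp(−0.542 × 4.3) = 0.54 × exp(−2.331)
  = 0.54 × 0.0972 = 0.0525

5.3%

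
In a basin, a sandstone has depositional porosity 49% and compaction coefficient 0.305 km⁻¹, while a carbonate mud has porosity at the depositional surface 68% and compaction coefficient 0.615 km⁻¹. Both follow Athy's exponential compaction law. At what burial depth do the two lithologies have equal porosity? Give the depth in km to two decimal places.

Set n₀ₐ e^(−kₐz) = n₀ᵦ e^(−kᵦz) ⇒ ln(n₀ₐ/n₀ᵦ) = (kₐ − kᵦ)·z
z = ln(0.49/0.68) / (0.305 − 0.615) = -0.3277 / -0.31 = 1.057 km

1.06 km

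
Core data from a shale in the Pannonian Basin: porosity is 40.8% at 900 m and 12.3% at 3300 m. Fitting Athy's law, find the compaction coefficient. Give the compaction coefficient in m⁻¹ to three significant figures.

0.000500 m⁻¹

Working in km (1 km = 1000 m; β in km⁻¹ = β in m⁻¹ × 1000):
Athy: φ(z) = φ₀ e^(−βz) ⇒ φ₁/φ₂ = e^{β(z₂−z₁)} ⇒ β = ln(φ₁/φ₂)/(z₂−z₁)
β = ln(0.408/0.123) / (3.3 − 0.9) = ln(3.317) / 2.4 = 1.1991 / 2.4 = 0.4996 km⁻¹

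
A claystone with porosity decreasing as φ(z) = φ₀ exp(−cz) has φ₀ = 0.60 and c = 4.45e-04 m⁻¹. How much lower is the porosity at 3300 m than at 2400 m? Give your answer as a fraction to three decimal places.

Working in km (1 km = 1000 m; c in km⁻¹ = c in m⁻¹ × 1000):
φ(2.4) = 0.6·e^(−0.445×2.4) = 0.2062
φ(3.3) = 0.6·e^(−0.445×3.3) = 0.1382
Δφ = 0.2062 − 0.1382 = 0.0681

0.068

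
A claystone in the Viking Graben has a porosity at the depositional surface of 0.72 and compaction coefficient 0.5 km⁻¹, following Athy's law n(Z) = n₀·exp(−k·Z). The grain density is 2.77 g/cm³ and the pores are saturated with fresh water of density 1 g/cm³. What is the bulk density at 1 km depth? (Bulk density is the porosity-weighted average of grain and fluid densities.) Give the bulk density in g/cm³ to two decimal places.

Porosity at depth: n = 0.72·exp(−0.5×1) = 0.72×0.6065 = 0.4367
Bulk density: ρ_b = (1−n)ρ_g + n·ρ_f = 0.5633×2.77 + 0.4367×1
       = 1.560 + 0.437 = 1.997 g/cm³

2.00 g/cm³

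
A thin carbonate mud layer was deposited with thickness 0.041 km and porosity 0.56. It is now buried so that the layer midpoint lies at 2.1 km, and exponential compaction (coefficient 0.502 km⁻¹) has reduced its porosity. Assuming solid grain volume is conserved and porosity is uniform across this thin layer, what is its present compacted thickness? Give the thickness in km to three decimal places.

Porosity at 2.1 km: phi = 0.56·exp(−0.502×2.1) = 0.1951
Solid-volume conservation: h(1−phi) = h₀(1−phi₀) ⇒ h = h₀·(1−phi₀)/(1−phi)
h = 0.041 × (1 − 0.56)/(1 − 0.1951) = 0.041 × 0.5467 = 0.0224 km

0.022 km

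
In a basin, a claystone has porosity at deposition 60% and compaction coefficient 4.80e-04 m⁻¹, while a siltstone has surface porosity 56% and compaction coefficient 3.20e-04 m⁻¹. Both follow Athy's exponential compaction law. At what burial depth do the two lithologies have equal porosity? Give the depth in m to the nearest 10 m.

Working in km (1 km = 1000 m; k in km⁻¹ = k in m⁻¹ × 1000):
Set φ₀ₐ e^(−kₐd) = φ₀ᵦ e^(−kᵦd) ⇒ ln(φ₀ₐ/φ₀ᵦ) = (kₐ − kᵦ)·d
d = ln(0.6/0.56) / (0.48 − 0.32) = 0.0690 / 0.16 = 0.431 km

430 m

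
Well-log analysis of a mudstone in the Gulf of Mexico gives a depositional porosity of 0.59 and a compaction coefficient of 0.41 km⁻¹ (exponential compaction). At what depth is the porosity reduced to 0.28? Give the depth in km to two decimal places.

1.82 km

Invert Athy's law: d = ln(phi₀/phi) / c
d = ln(0.59/0.28) / 0.41 = ln(2.107) / 0.41 = 0.7453 / 0.41 = 1.818 km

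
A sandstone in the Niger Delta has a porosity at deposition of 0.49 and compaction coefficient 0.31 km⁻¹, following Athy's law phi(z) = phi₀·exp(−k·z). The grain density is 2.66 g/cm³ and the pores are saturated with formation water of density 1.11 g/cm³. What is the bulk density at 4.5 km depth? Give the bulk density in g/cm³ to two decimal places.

Porosity at depth: phi = 0.49·exp(−0.31×4.5) = 0.49×0.2478 = 0.1214
Bulk density: ρ_b = (1−phi)ρ_g + phi·ρ_f = 0.8786×2.66 + 0.1214×1.11
       = 2.337 + 0.135 = 2.472 g/cm³

2.47 g/cm³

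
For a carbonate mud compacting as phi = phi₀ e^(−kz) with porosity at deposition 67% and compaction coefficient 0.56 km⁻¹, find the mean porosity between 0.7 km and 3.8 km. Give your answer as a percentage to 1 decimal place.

⟨phi⟩ = (1/(z₂−z₁)) ∫ phi₀ e^(−kz) dz = phi₀·(e^(−k·z₁) − e^(−k·z₂)) / (k·(z₂−z₁))
e^(−0.56×0.7) = 0.6757; e^(−0.56×3.8) = 0.1191
⟨phi⟩ = 0.67 × (0.6757 − 0.1191) / (0.56 × 3.1) = 0.67 × 0.3206 = 0.2148

21.5%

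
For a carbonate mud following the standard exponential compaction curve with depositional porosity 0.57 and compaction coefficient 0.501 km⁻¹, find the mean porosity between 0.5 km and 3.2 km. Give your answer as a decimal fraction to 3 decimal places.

⟨φ⟩ = (1/(Z₂−Z₁)) ∫ φ₀ e^(−cZ) dZ = φ₀·(e^(−c·Z₁) − e^(−c·Z₂)) / (c·(Z₂−Z₁))
e^(−0.501×0.5) = 0.7784; e^(−0.501×3.2) = 0.2013
⟨φ⟩ = 0.57 × (0.7784 − 0.2013) / (0.501 × 2.7) = 0.57 × 0.4267 = 0.2432

0.243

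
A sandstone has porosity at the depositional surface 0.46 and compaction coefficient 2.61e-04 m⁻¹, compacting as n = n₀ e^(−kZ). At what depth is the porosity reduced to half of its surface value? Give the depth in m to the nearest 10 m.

2660 m

Working in km (1 km = 1000 m; k in km⁻¹ = k in m⁻¹ × 1000):
n/n₀ = 1/2 ⇒ exp(−k·Z) = 1/2 ⇒ Z = ln(2) / k
Z = 0.6931 / 0.261 = 2.656 km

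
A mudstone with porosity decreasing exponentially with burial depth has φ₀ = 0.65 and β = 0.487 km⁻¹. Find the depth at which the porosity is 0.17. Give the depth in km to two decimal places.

Invert Athy's law: d = ln(φ₀/φ) / β
d = ln(0.65/0.17) / 0.487 = ln(3.824) / 0.487 = 1.3412 / 0.487 = 2.754 km

2.75 km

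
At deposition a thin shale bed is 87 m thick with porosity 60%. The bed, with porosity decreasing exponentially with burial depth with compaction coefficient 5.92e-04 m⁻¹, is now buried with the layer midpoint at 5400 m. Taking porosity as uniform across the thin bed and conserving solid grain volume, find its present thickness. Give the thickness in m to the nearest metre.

Working in km (1 km = 1000 m; c in km⁻¹ = c in m⁻¹ × 1000):
Porosity at 5.4 km: n = 0.6·exp(−0.592×5.4) = 0.0245
Solid-volume conservation: h(1−n) = h₀(1−n₀) ⇒ h = h₀·(1−n₀)/(1−n)
h = 0.087 × (1 − 0.6)/(1 − 0.0245) = 0.087 × 0.4101 = 0.0357 km

36 m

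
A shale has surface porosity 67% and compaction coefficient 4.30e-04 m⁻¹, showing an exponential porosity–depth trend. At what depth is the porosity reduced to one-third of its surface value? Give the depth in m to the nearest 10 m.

Working in km (1 km = 1000 m; c in km⁻¹ = c in m⁻¹ × 1000):
φ/φ₀ = 1/3 ⇒ exp(−c·d) = 1/3 ⇒ d = ln(3) / c
d = 1.0986 / 0.43 = 2.555 km

2550 m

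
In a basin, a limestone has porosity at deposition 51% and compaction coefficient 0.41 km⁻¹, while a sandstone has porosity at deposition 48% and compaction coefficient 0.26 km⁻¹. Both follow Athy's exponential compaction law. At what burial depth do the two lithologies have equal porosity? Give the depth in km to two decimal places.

0.40 km

Set n₀ₐ e^(−cₐz) = n₀ᵦ e^(−cᵦz) ⇒ ln(n₀ₐ/n₀ᵦ) = (cₐ − cᵦ)·z
z = ln(0.51/0.48) / (0.41 − 0.26) = 0.0606 / 0.15 = 0.404 km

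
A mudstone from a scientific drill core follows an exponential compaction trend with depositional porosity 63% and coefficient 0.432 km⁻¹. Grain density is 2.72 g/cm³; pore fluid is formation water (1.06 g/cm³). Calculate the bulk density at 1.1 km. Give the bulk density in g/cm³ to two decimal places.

2.07 g/cm³

Porosity at depth: φ = 0.63·exp(−0.432×1.1) = 0.63×0.6218 = 0.3917
Bulk density: ρ_b = (1−φ)ρ_g + φ·ρ_f = 0.6083×2.72 + 0.3917×1.06
       = 1.655 + 0.415 = 2.070 g/cm³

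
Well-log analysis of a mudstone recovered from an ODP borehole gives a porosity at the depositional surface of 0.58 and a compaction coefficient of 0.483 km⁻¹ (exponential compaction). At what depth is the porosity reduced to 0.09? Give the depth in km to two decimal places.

Invert Athy's law: d = ln(φ₀/φ) / c
d = ln(0.58/0.09) / 0.483 = ln(6.444) / 0.483 = 1.8632 / 0.483 = 3.858 km

3.86 km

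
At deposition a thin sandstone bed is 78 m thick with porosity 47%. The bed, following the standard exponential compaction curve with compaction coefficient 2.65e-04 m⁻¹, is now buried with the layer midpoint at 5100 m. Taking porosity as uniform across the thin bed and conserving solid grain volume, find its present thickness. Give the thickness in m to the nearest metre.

Working in km (1 km = 1000 m; c in km⁻¹ = c in m⁻¹ × 1000):
Porosity at 5.1 km: phi = 0.47·exp(−0.265×5.1) = 0.1217
Solid-volume conservation: h(1−phi) = h₀(1−phi₀) ⇒ h = h₀·(1−phi₀)/(1−phi)
h = 0.078 × (1 − 0.47)/(1 − 0.1217) = 0.078 × 0.6034 = 0.0471 km

47 m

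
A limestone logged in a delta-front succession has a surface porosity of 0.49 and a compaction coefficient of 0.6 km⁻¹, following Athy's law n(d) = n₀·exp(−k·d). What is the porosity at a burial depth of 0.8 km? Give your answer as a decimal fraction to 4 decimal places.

n = n₀·exp(−k·d) = 0.49 × exp(−0.6 × 0.8) = 0.49 × exp(−0.48)
  = 0.49 × 0.6188 = 0.3032

0.3032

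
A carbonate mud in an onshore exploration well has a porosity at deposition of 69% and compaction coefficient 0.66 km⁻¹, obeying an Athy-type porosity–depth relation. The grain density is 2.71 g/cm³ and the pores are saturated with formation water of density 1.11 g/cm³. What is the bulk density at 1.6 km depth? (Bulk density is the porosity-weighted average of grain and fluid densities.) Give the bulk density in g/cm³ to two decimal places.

Porosity at depth: phi = 0.69·exp(−0.66×1.6) = 0.69×0.3478 = 0.2400
Bulk density: ρ_b = (1−phi)ρ_g + phi·ρ_f = 0.7600×2.71 + 0.2400×1.11
       = 2.060 + 0.266 = 2.326 g/cm³

2.33 g/cm³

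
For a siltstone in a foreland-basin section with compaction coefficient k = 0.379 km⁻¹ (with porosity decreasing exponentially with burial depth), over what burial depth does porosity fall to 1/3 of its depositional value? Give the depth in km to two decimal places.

phi/phi₀ = 1/3 ⇒ exp(−k·z) = 1/3 ⇒ z = ln(3) / k
z = 1.0986 / 0.379 = 2.899 km

2.90 km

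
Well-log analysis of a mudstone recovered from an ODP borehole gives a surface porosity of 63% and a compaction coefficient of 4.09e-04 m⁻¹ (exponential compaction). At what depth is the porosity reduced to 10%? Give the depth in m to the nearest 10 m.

Working in km (1 km = 1000 m; c in km⁻¹ = c in m⁻¹ × 1000):
Invert Athy's law: Z = ln(phi₀/phi) / c
Z = ln(0.63/0.1) / 0.409 = ln(6.3) / 0.409 = 1.8405 / 0.409 = 4.500 km

4500 m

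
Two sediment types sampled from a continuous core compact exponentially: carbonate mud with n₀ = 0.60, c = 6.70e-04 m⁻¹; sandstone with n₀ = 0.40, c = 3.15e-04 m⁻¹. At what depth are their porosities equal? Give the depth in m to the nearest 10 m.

Working in km (1 km = 1000 m; c in km⁻¹ = c in m⁻¹ × 1000):
Set n₀ₐ e^(−cₐd) = n₀ᵦ e^(−cᵦd) ⇒ ln(n₀ₐ/n₀ᵦ) = (cₐ − cᵦ)·d
d = ln(0.6/0.4) / (0.67 − 0.315) = 0.4055 / 0.355 = 1.142 km

1140 m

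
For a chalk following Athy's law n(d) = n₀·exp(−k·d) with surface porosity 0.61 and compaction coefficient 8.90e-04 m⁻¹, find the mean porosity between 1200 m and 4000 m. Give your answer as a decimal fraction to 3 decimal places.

Working in km (1 km = 1000 m; k in km⁻¹ = k in m⁻¹ × 1000):
⟨n⟩ = (1/(d₂−d₁)) ∫ n₀ e^(−kd) dd = n₀·(e^(−k·d₁) − e^(−k·d₂)) / (k·(d₂−d₁))
e^(−0.89×1.2) = 0.3437; e^(−0.89×4) = 0.0284
⟨n⟩ = 0.61 × (0.3437 − 0.0284) / (0.89 × 2.8) = 0.61 × 0.1265 = 0.0772

0.077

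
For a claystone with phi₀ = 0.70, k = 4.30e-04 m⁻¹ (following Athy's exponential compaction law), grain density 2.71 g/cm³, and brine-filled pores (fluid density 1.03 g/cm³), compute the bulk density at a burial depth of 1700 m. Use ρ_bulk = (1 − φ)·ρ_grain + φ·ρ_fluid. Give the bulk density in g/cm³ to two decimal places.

2.14 g/cm³

Working in km (1 km = 1000 m; k in km⁻¹ = k in m⁻¹ × 1000):
Porosity at depth: phi = 0.7·exp(−0.43×1.7) = 0.7×0.4814 = 0.3370
Bulk density: ρ_b = (1−phi)ρ_g + phi·ρ_f = 0.6630×2.71 + 0.3370×1.03
       = 1.797 + 0.347 = 2.144 g/cm³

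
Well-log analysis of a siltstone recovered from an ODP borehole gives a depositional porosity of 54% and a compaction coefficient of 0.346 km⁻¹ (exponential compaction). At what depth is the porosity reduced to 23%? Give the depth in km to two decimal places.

2.47 km

Invert Athy's law: d = ln(n₀/n) / k
d = ln(0.54/0.23) / 0.346 = ln(2.348) / 0.346 = 0.8535 / 0.346 = 2.467 km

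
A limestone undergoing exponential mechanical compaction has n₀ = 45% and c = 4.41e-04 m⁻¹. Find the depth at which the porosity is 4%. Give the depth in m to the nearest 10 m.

Working in km (1 km = 1000 m; c in km⁻¹ = c in m⁻¹ × 1000):
Invert Athy's law: Z = ln(n₀/n) / c
Z = ln(0.45/0.04) / 0.441 = ln(11.25) / 0.441 = 2.4204 / 0.441 = 5.488 km

5490 m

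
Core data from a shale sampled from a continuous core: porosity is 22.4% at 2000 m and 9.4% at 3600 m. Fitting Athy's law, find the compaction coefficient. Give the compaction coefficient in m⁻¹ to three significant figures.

0.000543 m⁻¹

Working in km (1 km = 1000 m; β in km⁻¹ = β in m⁻¹ × 1000):
Athy: φ(z) = φ₀ e^(−βz) ⇒ φ₁/φ₂ = e^{β(z₂−z₁)} ⇒ β = ln(φ₁/φ₂)/(z₂−z₁)
β = ln(0.224/0.094) / (3.6 − 2) = ln(2.383) / 1.6 = 0.8684 / 1.6 = 0.5427 km⁻¹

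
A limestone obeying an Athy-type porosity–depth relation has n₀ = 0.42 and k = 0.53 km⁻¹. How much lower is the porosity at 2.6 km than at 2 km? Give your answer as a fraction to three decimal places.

n(2) = 0.42·e^(−0.53×2) = 0.1455
n(2.6) = 0.42·e^(−0.53×2.6) = 0.1059
Δn = 0.1455 − 0.1059 = 0.0396

0.040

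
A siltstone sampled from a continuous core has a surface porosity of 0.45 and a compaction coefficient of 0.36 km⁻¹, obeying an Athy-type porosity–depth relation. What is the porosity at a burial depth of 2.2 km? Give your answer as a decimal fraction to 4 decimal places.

phi = phi₀·exp(−c·Z) = 0.45 × exp(−0.36 × 2.2) = 0.45 × exp(−0.792)
  = 0.45 × 0.4529 = 0.2038

0.2038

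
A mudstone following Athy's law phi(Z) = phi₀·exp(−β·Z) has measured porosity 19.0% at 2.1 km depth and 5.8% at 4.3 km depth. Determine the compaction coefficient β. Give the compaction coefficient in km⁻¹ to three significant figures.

0.539 km⁻¹

Athy: phi(Z) = phi₀ e^(−βZ) ⇒ phi₁/phi₂ = e^{β(Z₂−Z₁)} ⇒ β = ln(phi₁/phi₂)/(Z₂−Z₁)
β = ln(0.19/0.058) / (4.3 − 2.1) = ln(3.276) / 2.2 = 1.1866 / 2.2 = 0.5394 km⁻¹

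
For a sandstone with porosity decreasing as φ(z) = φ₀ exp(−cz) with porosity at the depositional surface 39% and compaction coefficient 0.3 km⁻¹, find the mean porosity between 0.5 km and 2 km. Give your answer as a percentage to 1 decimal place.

27.0%

⟨φ⟩ = (1/(z₂−z₁)) ∫ φ₀ e^(−cz) dz = φ₀·(e^(−c·z₁) − e^(−c·z₂)) / (c·(z₂−z₁))
e^(−0.3×0.5) = 0.8607; e^(−0.3×2) = 0.5488
⟨φ⟩ = 0.39 × (0.8607 − 0.5488) / (0.3 × 1.5) = 0.39 × 0.6931 = 0.2703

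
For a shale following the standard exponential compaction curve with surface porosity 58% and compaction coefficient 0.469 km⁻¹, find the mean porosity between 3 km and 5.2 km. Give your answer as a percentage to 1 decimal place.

8.9%

⟨φ⟩ = (1/(Z₂−Z₁)) ∫ φ₀ e^(−βZ) dZ = φ₀·(e^(−β·Z₁) − e^(−β·Z₂)) / (β·(Z₂−Z₁))
e^(−0.469×3) = 0.2449; e^(−0.469×5.2) = 0.0873
⟨φ⟩ = 0.58 × (0.2449 − 0.0873) / (0.469 × 2.2) = 0.58 × 0.1528 = 0.0886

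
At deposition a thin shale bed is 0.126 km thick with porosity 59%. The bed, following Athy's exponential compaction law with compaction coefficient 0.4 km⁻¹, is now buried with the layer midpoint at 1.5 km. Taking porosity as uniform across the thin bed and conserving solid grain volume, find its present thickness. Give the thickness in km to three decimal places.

0.076 km

Porosity at 1.5 km: phi = 0.59·exp(−0.4×1.5) = 0.3238
Solid-volume conservation: h(1−phi) = h₀(1−phi₀) ⇒ h = h₀·(1−phi₀)/(1−phi)
h = 0.126 × (1 − 0.59)/(1 − 0.3238) = 0.126 × 0.6063 = 0.0764 km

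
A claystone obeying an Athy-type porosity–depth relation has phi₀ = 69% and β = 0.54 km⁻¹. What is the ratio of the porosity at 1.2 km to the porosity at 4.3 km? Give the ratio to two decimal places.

phi(z₁)/phi(z₂) = e^(−β·z₁)/e^(−β·z₂) = e^{β(z₂−z₁)}
= exp(0.54 × 3.1) = exp(1.674) = 5.3335

5.33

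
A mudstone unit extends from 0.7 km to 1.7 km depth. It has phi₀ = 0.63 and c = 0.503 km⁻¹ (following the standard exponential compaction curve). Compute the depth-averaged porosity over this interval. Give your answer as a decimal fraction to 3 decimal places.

0.348

⟨phi⟩ = (1/(d₂−d₁)) ∫ phi₀ e^(−cd) dd = phi₀·(e^(−c·d₁) − e^(−c·d₂)) / (c·(d₂−d₁))
e^(−0.503×0.7) = 0.7032; e^(−0.503×1.7) = 0.4252
⟨phi⟩ = 0.63 × (0.7032 − 0.4252) / (0.503 × 1) = 0.63 × 0.5526 = 0.3482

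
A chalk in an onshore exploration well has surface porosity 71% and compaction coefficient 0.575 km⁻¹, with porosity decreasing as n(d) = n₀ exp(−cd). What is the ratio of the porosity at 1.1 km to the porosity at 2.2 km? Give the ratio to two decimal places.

n(d₁)/n(d₂) = e^(−c·d₁)/e^(−c·d₂) = e^{c(d₂−d₁)}
= exp(0.575 × 1.1) = exp(0.6325) = 1.8823

1.88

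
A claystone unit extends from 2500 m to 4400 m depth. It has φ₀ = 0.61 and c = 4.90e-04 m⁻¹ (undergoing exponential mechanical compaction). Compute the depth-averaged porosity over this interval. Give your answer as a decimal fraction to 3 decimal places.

Working in km (1 km = 1000 m; c in km⁻¹ = c in m⁻¹ × 1000):
⟨φ⟩ = (1/(d₂−d₁)) ∫ φ₀ e^(−cd) dd = φ₀·(e^(−c·d₁) − e^(−c·d₂)) / (c·(d₂−d₁))
e^(−0.49×2.5) = 0.2938; e^(−0.49×4.4) = 0.1158
⟨φ⟩ = 0.61 × (0.2938 − 0.1158) / (0.49 × 1.9) = 0.61 × 0.1912 = 0.1166

0.117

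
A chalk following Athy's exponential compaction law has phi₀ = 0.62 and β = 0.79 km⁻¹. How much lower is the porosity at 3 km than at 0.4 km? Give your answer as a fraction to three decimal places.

phi(0.4) = 0.62·e^(−0.79×0.4) = 0.4520
phi(3) = 0.62·e^(−0.79×3) = 0.0580
Δphi = 0.4520 − 0.0580 = 0.3941

0.394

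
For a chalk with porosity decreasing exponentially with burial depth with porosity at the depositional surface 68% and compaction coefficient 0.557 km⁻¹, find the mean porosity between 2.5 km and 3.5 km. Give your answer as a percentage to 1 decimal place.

13.0%

⟨φ⟩ = (1/(z₂−z₁)) ∫ φ₀ e^(−cz) dz = φ₀·(e^(−c·z₁) − e^(−c·z₂)) / (c·(z₂−z₁))
e^(−0.557×2.5) = 0.2485; e^(−0.557×3.5) = 0.1423
⟨φ⟩ = 0.68 × (0.2485 − 0.1423) / (0.557 × 1) = 0.68 × 0.1905 = 0.1295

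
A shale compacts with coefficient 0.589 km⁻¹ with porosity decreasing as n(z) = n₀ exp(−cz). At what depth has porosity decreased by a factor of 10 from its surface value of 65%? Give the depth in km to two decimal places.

n/n₀ = 1/10 ⇒ exp(−c·z) = 1/10 ⇒ z = ln(10) / c
z = 2.3026 / 0.589 = 3.909 km

3.91 km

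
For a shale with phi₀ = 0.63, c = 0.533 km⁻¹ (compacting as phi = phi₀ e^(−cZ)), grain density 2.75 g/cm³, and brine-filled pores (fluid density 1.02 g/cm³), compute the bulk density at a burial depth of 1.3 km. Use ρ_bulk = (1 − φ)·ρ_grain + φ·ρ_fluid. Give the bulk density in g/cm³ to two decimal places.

Porosity at depth: phi = 0.63·exp(−0.533×1.3) = 0.63×0.5001 = 0.3151
Bulk density: ρ_b = (1−phi)ρ_g + phi·ρ_f = 0.6849×2.75 + 0.3151×1.02
       = 1.884 + 0.321 = 2.205 g/cm³

2.20 g/cm³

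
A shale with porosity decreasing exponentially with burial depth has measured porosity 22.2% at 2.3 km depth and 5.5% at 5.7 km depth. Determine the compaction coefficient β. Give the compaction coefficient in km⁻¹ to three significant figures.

Athy: φ(d) = φ₀ e^(−βd) ⇒ φ₁/φ₂ = e^{β(d₂−d₁)} ⇒ β = ln(φ₁/φ₂)/(d₂−d₁)
β = ln(0.222/0.055) / (5.7 − 2.3) = ln(4.036) / 3.4 = 1.3953 / 3.4 = 0.4104 km⁻¹

0.410 km⁻¹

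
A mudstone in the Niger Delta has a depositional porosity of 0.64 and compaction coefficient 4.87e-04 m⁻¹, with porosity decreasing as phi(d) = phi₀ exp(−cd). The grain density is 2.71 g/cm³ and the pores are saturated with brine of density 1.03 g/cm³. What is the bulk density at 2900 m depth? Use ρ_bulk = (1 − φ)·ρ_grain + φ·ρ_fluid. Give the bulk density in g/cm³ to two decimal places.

2.45 g/cm³

Working in km (1 km = 1000 m; c in km⁻¹ = c in m⁻¹ × 1000):
Porosity at depth: phi = 0.64·exp(−0.487×2.9) = 0.64×0.2436 = 0.1559
Bulk density: ρ_b = (1−phi)ρ_g + phi·ρ_f = 0.8441×2.71 + 0.1559×1.03
       = 2.288 + 0.161 = 2.448 g/cm³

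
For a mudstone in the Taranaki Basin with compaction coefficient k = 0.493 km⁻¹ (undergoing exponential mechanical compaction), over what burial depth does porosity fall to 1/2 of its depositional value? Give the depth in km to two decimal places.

φ/φ₀ = 1/2 ⇒ exp(−k·d) = 1/2 ⇒ d = ln(2) / k
d = 0.6931 / 0.493 = 1.406 km

1.41 km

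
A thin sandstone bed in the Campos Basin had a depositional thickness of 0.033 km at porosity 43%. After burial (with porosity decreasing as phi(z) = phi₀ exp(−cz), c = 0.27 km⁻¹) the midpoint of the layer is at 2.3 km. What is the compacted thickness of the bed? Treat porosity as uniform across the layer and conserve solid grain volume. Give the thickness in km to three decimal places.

0.024 km

Porosity at 2.3 km: phi = 0.43·exp(−0.27×2.3) = 0.2311
Solid-volume conservation: h(1−phi) = h₀(1−phi₀) ⇒ h = h₀·(1−phi₀)/(1−phi)
h = 0.033 × (1 − 0.43)/(1 − 0.2311) = 0.033 × 0.7413 = 0.0245 km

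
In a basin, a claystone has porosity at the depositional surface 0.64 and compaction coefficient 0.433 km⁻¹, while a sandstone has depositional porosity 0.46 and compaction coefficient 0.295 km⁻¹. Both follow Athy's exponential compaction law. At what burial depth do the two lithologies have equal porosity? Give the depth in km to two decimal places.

2.39 km

Set n₀ₐ e^(−kₐz) = n₀ᵦ e^(−kᵦz) ⇒ ln(n₀ₐ/n₀ᵦ) = (kₐ − kᵦ)·z
z = ln(0.64/0.46) / (0.433 − 0.295) = 0.3302 / 0.138 = 2.393 km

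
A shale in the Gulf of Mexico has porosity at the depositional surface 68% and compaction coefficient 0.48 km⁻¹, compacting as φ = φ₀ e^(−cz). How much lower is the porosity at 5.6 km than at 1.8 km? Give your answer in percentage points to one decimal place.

φ(1.8) = 0.68·e^(−0.48×1.8) = 0.2866
φ(5.6) = 0.68·e^(−0.48×5.6) = 0.0463
Δφ = 0.2866 − 0.0463 = 0.2404

24.0 percentage points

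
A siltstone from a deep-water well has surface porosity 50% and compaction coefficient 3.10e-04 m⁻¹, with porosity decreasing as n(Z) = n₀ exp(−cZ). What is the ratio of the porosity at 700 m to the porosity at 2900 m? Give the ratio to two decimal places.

Working in km (1 km = 1000 m; c in km⁻¹ = c in m⁻¹ × 1000):
n(Z₁)/n(Z₂) = e^(−c·Z₁)/e^(−c·Z₂) = e^{c(Z₂−Z₁)}
= exp(0.31 × 2.2) = exp(0.682) = 1.9778

1.98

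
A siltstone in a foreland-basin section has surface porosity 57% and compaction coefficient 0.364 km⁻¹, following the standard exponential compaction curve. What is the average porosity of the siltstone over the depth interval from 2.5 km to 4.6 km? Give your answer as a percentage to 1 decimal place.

16.0%

⟨φ⟩ = (1/(Z₂−Z₁)) ∫ φ₀ e^(−cZ) dZ = φ₀·(e^(−c·Z₁) − e^(−c·Z₂)) / (c·(Z₂−Z₁))
e^(−0.364×2.5) = 0.4025; e^(−0.364×4.6) = 0.1874
⟨φ⟩ = 0.57 × (0.4025 − 0.1874) / (0.364 × 2.1) = 0.57 × 0.2814 = 0.1604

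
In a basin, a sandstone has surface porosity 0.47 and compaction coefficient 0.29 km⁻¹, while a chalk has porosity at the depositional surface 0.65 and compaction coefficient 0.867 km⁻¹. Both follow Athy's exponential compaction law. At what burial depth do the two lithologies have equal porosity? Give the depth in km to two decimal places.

0.56 km

Set phi₀ₐ e^(−βₐZ) = phi₀ᵦ e^(−βᵦZ) ⇒ ln(phi₀ₐ/phi₀ᵦ) = (βₐ − βᵦ)·Z
Z = ln(0.47/0.65) / (0.29 − 0.867) = -0.3242 / -0.577 = 0.562 km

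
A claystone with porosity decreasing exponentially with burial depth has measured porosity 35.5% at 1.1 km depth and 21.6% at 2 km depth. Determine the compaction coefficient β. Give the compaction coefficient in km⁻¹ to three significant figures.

Athy: φ(d) = φ₀ e^(−βd) ⇒ φ₁/φ₂ = e^{β(d₂−d₁)} ⇒ β = ln(φ₁/φ₂)/(d₂−d₁)
β = ln(0.355/0.216) / (2 − 1.1) = ln(1.644) / 0.9 = 0.4968 / 0.9 = 0.552 km⁻¹

0.552 km⁻¹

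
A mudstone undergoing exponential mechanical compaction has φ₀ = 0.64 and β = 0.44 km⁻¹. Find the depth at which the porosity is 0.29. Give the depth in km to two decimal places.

1.80 km

Invert Athy's law: d = ln(φ₀/φ) / β
d = ln(0.64/0.29) / 0.44 = ln(2.207) / 0.44 = 0.7916 / 0.44 = 1.799 km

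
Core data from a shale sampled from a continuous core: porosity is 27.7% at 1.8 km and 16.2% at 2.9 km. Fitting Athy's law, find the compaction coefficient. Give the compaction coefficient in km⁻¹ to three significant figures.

0.488 km⁻¹

Athy: φ(z) = φ₀ e^(−βz) ⇒ φ₁/φ₂ = e^{β(z₂−z₁)} ⇒ β = ln(φ₁/φ₂)/(z₂−z₁)
β = ln(0.277/0.162) / (2.9 − 1.8) = ln(1.71) / 1.1 = 0.5364 / 1.1 = 0.4877 km⁻¹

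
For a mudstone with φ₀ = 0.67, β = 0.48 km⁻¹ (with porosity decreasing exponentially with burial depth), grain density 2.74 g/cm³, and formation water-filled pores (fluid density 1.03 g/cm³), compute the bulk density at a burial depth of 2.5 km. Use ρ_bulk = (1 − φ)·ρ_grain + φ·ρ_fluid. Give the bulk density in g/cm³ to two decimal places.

2.39 g/cm³

Porosity at depth: φ = 0.67·exp(−0.48×2.5) = 0.67×0.3012 = 0.2018
Bulk density: ρ_b = (1−φ)ρ_g + φ·ρ_f = 0.7982×2.74 + 0.2018×1.03
       = 2.187 + 0.208 = 2.395 g/cm³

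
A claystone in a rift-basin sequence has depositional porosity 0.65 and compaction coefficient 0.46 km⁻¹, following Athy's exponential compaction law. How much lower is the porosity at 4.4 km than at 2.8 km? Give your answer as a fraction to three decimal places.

φ(2.8) = 0.65·e^(−0.46×2.8) = 0.1793
φ(4.4) = 0.65·e^(−0.46×4.4) = 0.0859
Δφ = 0.1793 − 0.0859 = 0.0934

0.093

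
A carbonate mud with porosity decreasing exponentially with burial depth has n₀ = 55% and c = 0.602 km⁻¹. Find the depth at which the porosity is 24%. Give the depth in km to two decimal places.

Invert Athy's law: d = ln(n₀/n) / c
d = ln(0.55/0.24) / 0.602 = ln(2.292) / 0.602 = 0.8293 / 0.602 = 1.378 km

1.38 km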